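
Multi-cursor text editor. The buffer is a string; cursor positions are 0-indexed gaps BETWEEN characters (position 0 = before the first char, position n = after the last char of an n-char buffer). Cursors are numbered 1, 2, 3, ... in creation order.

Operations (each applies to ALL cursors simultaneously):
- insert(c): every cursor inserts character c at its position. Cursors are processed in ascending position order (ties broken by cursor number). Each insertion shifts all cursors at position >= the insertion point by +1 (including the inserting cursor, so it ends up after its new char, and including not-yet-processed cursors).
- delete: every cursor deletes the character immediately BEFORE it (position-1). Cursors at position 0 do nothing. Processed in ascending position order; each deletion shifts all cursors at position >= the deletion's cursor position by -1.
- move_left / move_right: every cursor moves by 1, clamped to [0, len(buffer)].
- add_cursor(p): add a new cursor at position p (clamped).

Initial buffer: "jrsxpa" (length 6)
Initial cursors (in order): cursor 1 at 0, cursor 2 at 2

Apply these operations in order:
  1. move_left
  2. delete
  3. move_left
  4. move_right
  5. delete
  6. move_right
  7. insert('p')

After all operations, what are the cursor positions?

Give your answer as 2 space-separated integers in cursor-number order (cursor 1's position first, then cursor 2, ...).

Answer: 3 3

Derivation:
After op 1 (move_left): buffer="jrsxpa" (len 6), cursors c1@0 c2@1, authorship ......
After op 2 (delete): buffer="rsxpa" (len 5), cursors c1@0 c2@0, authorship .....
After op 3 (move_left): buffer="rsxpa" (len 5), cursors c1@0 c2@0, authorship .....
After op 4 (move_right): buffer="rsxpa" (len 5), cursors c1@1 c2@1, authorship .....
After op 5 (delete): buffer="sxpa" (len 4), cursors c1@0 c2@0, authorship ....
After op 6 (move_right): buffer="sxpa" (len 4), cursors c1@1 c2@1, authorship ....
After op 7 (insert('p')): buffer="sppxpa" (len 6), cursors c1@3 c2@3, authorship .12...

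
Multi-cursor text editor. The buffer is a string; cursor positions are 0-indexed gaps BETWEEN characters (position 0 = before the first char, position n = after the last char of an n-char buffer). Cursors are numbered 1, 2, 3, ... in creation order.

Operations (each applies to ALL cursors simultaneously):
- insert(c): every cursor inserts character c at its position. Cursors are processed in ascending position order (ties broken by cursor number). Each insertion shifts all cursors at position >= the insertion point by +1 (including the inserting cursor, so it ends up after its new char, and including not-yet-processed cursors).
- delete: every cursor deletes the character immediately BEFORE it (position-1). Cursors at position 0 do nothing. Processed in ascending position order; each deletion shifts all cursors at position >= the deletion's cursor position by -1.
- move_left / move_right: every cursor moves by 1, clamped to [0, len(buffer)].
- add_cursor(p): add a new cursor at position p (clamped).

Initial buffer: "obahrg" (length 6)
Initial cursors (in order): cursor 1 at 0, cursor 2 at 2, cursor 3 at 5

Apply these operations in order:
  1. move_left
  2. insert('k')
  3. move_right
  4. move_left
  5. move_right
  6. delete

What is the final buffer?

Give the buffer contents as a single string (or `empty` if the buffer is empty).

After op 1 (move_left): buffer="obahrg" (len 6), cursors c1@0 c2@1 c3@4, authorship ......
After op 2 (insert('k')): buffer="kokbahkrg" (len 9), cursors c1@1 c2@3 c3@7, authorship 1.2...3..
After op 3 (move_right): buffer="kokbahkrg" (len 9), cursors c1@2 c2@4 c3@8, authorship 1.2...3..
After op 4 (move_left): buffer="kokbahkrg" (len 9), cursors c1@1 c2@3 c3@7, authorship 1.2...3..
After op 5 (move_right): buffer="kokbahkrg" (len 9), cursors c1@2 c2@4 c3@8, authorship 1.2...3..
After op 6 (delete): buffer="kkahkg" (len 6), cursors c1@1 c2@2 c3@5, authorship 12..3.

Answer: kkahkg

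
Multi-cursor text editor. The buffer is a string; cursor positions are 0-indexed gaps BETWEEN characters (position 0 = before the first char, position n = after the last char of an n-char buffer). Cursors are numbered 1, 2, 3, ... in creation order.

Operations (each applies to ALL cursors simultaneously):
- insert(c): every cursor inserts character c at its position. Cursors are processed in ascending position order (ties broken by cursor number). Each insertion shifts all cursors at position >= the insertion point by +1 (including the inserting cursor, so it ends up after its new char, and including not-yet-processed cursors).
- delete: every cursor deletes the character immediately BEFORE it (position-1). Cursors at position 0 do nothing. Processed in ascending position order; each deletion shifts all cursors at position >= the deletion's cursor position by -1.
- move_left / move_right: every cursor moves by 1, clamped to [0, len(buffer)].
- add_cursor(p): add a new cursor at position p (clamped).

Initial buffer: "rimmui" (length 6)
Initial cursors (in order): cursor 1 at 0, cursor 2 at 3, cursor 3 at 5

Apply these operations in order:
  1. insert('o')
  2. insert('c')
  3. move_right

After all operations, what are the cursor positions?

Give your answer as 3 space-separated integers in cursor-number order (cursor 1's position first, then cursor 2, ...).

Answer: 3 8 12

Derivation:
After op 1 (insert('o')): buffer="orimomuoi" (len 9), cursors c1@1 c2@5 c3@8, authorship 1...2..3.
After op 2 (insert('c')): buffer="ocrimocmuoci" (len 12), cursors c1@2 c2@7 c3@11, authorship 11...22..33.
After op 3 (move_right): buffer="ocrimocmuoci" (len 12), cursors c1@3 c2@8 c3@12, authorship 11...22..33.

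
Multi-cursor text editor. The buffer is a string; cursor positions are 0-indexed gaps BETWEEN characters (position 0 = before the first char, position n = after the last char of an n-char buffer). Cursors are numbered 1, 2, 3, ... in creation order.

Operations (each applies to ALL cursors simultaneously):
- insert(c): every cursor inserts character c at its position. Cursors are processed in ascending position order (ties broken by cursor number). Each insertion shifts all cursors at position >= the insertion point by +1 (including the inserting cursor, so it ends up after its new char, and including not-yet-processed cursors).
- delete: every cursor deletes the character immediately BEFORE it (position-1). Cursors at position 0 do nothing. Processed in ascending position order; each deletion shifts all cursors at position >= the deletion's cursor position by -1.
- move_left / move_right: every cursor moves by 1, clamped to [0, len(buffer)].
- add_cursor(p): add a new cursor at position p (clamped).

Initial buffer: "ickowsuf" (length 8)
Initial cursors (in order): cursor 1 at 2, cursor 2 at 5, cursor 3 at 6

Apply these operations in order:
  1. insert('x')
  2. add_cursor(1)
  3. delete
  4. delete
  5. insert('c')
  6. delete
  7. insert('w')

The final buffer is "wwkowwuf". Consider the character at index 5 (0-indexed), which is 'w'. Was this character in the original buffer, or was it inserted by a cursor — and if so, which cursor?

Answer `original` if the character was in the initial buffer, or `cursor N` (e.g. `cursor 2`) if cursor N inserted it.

After op 1 (insert('x')): buffer="icxkowxsxuf" (len 11), cursors c1@3 c2@7 c3@9, authorship ..1...2.3..
After op 2 (add_cursor(1)): buffer="icxkowxsxuf" (len 11), cursors c4@1 c1@3 c2@7 c3@9, authorship ..1...2.3..
After op 3 (delete): buffer="ckowsuf" (len 7), cursors c4@0 c1@1 c2@4 c3@5, authorship .......
After op 4 (delete): buffer="kouf" (len 4), cursors c1@0 c4@0 c2@2 c3@2, authorship ....
After op 5 (insert('c')): buffer="cckoccuf" (len 8), cursors c1@2 c4@2 c2@6 c3@6, authorship 14..23..
After op 6 (delete): buffer="kouf" (len 4), cursors c1@0 c4@0 c2@2 c3@2, authorship ....
After op 7 (insert('w')): buffer="wwkowwuf" (len 8), cursors c1@2 c4@2 c2@6 c3@6, authorship 14..23..
Authorship (.=original, N=cursor N): 1 4 . . 2 3 . .
Index 5: author = 3

Answer: cursor 3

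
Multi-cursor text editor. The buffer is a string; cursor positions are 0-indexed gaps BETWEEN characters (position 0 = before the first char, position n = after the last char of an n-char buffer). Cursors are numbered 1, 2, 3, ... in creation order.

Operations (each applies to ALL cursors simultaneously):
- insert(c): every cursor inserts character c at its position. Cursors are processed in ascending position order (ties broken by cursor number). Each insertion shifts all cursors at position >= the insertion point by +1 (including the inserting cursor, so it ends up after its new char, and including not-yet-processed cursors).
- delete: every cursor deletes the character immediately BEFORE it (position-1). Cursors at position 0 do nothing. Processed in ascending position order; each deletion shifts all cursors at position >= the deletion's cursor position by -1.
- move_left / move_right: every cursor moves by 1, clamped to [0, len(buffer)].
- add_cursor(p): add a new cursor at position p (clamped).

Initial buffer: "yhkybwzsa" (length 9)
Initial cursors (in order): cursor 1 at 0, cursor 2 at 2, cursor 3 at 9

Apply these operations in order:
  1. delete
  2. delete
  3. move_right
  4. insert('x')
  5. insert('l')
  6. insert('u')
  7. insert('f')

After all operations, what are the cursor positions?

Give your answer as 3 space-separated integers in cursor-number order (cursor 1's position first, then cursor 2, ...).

Answer: 9 9 17

Derivation:
After op 1 (delete): buffer="ykybwzs" (len 7), cursors c1@0 c2@1 c3@7, authorship .......
After op 2 (delete): buffer="kybwz" (len 5), cursors c1@0 c2@0 c3@5, authorship .....
After op 3 (move_right): buffer="kybwz" (len 5), cursors c1@1 c2@1 c3@5, authorship .....
After op 4 (insert('x')): buffer="kxxybwzx" (len 8), cursors c1@3 c2@3 c3@8, authorship .12....3
After op 5 (insert('l')): buffer="kxxllybwzxl" (len 11), cursors c1@5 c2@5 c3@11, authorship .1212....33
After op 6 (insert('u')): buffer="kxxlluuybwzxlu" (len 14), cursors c1@7 c2@7 c3@14, authorship .121212....333
After op 7 (insert('f')): buffer="kxxlluuffybwzxluf" (len 17), cursors c1@9 c2@9 c3@17, authorship .12121212....3333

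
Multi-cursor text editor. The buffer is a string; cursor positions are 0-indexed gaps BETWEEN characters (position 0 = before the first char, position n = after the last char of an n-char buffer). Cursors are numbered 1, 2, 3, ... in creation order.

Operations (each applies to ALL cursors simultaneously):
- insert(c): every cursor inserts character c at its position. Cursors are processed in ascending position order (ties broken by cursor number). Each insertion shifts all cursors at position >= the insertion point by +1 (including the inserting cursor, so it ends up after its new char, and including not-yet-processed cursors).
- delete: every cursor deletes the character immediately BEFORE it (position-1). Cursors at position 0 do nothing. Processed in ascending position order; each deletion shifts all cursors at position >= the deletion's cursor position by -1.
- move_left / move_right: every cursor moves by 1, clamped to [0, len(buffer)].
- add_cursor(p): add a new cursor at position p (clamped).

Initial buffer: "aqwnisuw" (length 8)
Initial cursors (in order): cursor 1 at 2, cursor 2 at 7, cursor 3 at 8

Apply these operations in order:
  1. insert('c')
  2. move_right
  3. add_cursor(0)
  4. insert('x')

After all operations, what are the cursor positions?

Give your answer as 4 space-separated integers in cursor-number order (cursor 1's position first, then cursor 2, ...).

Answer: 6 13 15 1

Derivation:
After op 1 (insert('c')): buffer="aqcwnisucwc" (len 11), cursors c1@3 c2@9 c3@11, authorship ..1.....2.3
After op 2 (move_right): buffer="aqcwnisucwc" (len 11), cursors c1@4 c2@10 c3@11, authorship ..1.....2.3
After op 3 (add_cursor(0)): buffer="aqcwnisucwc" (len 11), cursors c4@0 c1@4 c2@10 c3@11, authorship ..1.....2.3
After op 4 (insert('x')): buffer="xaqcwxnisucwxcx" (len 15), cursors c4@1 c1@6 c2@13 c3@15, authorship 4..1.1....2.233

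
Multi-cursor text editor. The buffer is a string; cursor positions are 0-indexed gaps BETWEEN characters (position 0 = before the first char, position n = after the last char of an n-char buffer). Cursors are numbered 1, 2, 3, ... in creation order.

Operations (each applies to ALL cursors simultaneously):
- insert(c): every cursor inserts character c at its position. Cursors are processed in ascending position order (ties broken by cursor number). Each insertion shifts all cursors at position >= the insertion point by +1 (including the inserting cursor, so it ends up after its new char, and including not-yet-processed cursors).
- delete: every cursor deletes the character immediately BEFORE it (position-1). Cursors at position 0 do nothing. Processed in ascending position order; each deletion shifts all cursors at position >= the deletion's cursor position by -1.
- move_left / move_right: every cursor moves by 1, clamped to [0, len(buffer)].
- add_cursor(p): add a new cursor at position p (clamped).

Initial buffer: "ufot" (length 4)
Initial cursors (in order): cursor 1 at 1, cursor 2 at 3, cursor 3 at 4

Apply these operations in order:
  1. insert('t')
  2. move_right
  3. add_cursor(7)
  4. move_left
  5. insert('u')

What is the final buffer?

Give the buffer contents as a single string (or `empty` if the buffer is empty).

Answer: utufotutuut

Derivation:
After op 1 (insert('t')): buffer="utfottt" (len 7), cursors c1@2 c2@5 c3@7, authorship .1..2.3
After op 2 (move_right): buffer="utfottt" (len 7), cursors c1@3 c2@6 c3@7, authorship .1..2.3
After op 3 (add_cursor(7)): buffer="utfottt" (len 7), cursors c1@3 c2@6 c3@7 c4@7, authorship .1..2.3
After op 4 (move_left): buffer="utfottt" (len 7), cursors c1@2 c2@5 c3@6 c4@6, authorship .1..2.3
After op 5 (insert('u')): buffer="utufotutuut" (len 11), cursors c1@3 c2@7 c3@10 c4@10, authorship .11..22.343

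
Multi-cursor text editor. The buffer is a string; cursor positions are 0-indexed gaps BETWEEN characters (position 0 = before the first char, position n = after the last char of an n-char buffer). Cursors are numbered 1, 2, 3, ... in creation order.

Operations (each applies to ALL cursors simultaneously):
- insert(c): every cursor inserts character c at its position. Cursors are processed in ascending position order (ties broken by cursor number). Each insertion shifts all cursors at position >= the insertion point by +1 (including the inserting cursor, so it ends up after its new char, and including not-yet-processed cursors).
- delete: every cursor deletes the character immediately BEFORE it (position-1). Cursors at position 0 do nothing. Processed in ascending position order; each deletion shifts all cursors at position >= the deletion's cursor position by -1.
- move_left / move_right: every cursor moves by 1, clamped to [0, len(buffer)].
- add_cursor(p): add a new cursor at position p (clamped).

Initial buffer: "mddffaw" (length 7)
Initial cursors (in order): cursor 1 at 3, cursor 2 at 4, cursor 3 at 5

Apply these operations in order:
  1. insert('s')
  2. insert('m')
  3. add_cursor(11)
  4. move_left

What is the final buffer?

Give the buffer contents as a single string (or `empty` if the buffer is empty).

After op 1 (insert('s')): buffer="mddsfsfsaw" (len 10), cursors c1@4 c2@6 c3@8, authorship ...1.2.3..
After op 2 (insert('m')): buffer="mddsmfsmfsmaw" (len 13), cursors c1@5 c2@8 c3@11, authorship ...11.22.33..
After op 3 (add_cursor(11)): buffer="mddsmfsmfsmaw" (len 13), cursors c1@5 c2@8 c3@11 c4@11, authorship ...11.22.33..
After op 4 (move_left): buffer="mddsmfsmfsmaw" (len 13), cursors c1@4 c2@7 c3@10 c4@10, authorship ...11.22.33..

Answer: mddsmfsmfsmaw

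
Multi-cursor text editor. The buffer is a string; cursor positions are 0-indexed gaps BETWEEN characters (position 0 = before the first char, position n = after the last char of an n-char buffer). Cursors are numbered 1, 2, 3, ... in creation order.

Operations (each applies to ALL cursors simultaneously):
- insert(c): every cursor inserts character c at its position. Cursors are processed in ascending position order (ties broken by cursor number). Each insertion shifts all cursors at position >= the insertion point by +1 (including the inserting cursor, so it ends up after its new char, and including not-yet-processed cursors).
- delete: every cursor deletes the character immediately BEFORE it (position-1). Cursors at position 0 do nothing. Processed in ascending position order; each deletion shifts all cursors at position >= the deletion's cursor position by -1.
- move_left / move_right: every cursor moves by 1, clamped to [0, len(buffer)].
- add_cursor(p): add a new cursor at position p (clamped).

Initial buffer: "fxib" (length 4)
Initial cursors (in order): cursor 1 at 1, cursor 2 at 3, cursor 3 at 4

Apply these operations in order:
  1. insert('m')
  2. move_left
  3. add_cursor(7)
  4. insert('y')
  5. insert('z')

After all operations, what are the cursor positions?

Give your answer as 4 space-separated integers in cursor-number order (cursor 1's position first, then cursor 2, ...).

After op 1 (insert('m')): buffer="fmximbm" (len 7), cursors c1@2 c2@5 c3@7, authorship .1..2.3
After op 2 (move_left): buffer="fmximbm" (len 7), cursors c1@1 c2@4 c3@6, authorship .1..2.3
After op 3 (add_cursor(7)): buffer="fmximbm" (len 7), cursors c1@1 c2@4 c3@6 c4@7, authorship .1..2.3
After op 4 (insert('y')): buffer="fymxiymbymy" (len 11), cursors c1@2 c2@6 c3@9 c4@11, authorship .11..22.334
After op 5 (insert('z')): buffer="fyzmxiyzmbyzmyz" (len 15), cursors c1@3 c2@8 c3@12 c4@15, authorship .111..222.33344

Answer: 3 8 12 15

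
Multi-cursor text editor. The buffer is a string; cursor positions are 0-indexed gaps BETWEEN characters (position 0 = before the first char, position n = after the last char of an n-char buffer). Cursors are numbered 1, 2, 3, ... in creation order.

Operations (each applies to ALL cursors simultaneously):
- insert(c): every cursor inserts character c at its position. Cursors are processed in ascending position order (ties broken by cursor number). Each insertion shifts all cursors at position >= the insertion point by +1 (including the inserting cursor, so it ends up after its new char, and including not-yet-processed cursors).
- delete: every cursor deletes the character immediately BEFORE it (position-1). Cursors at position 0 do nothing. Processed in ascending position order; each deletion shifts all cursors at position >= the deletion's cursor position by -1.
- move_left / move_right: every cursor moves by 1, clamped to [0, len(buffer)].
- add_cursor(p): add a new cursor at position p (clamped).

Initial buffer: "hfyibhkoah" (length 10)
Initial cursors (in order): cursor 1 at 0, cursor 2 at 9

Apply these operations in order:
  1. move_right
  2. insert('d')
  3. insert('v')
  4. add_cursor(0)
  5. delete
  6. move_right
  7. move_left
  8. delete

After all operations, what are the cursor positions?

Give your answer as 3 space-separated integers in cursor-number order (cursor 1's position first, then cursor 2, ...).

After op 1 (move_right): buffer="hfyibhkoah" (len 10), cursors c1@1 c2@10, authorship ..........
After op 2 (insert('d')): buffer="hdfyibhkoahd" (len 12), cursors c1@2 c2@12, authorship .1.........2
After op 3 (insert('v')): buffer="hdvfyibhkoahdv" (len 14), cursors c1@3 c2@14, authorship .11.........22
After op 4 (add_cursor(0)): buffer="hdvfyibhkoahdv" (len 14), cursors c3@0 c1@3 c2@14, authorship .11.........22
After op 5 (delete): buffer="hdfyibhkoahd" (len 12), cursors c3@0 c1@2 c2@12, authorship .1.........2
After op 6 (move_right): buffer="hdfyibhkoahd" (len 12), cursors c3@1 c1@3 c2@12, authorship .1.........2
After op 7 (move_left): buffer="hdfyibhkoahd" (len 12), cursors c3@0 c1@2 c2@11, authorship .1.........2
After op 8 (delete): buffer="hfyibhkoad" (len 10), cursors c3@0 c1@1 c2@9, authorship .........2

Answer: 1 9 0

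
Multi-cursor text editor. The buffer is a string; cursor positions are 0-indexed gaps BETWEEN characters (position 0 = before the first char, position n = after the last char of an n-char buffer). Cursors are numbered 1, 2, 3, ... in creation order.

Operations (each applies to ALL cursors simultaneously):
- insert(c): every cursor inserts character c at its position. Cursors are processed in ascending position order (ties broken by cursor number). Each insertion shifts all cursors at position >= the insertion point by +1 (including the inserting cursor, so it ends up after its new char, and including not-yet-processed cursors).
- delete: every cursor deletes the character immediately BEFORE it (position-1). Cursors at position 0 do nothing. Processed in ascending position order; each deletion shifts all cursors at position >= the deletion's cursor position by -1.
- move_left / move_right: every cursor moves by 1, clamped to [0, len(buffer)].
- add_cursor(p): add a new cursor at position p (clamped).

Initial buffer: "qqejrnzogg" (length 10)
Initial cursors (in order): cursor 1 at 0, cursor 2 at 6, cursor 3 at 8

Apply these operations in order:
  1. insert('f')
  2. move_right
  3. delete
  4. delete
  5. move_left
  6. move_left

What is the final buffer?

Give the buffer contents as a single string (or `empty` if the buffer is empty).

Answer: qejrnog

Derivation:
After op 1 (insert('f')): buffer="fqqejrnfzofgg" (len 13), cursors c1@1 c2@8 c3@11, authorship 1......2..3..
After op 2 (move_right): buffer="fqqejrnfzofgg" (len 13), cursors c1@2 c2@9 c3@12, authorship 1......2..3..
After op 3 (delete): buffer="fqejrnfofg" (len 10), cursors c1@1 c2@7 c3@9, authorship 1.....2.3.
After op 4 (delete): buffer="qejrnog" (len 7), cursors c1@0 c2@5 c3@6, authorship .......
After op 5 (move_left): buffer="qejrnog" (len 7), cursors c1@0 c2@4 c3@5, authorship .......
After op 6 (move_left): buffer="qejrnog" (len 7), cursors c1@0 c2@3 c3@4, authorship .......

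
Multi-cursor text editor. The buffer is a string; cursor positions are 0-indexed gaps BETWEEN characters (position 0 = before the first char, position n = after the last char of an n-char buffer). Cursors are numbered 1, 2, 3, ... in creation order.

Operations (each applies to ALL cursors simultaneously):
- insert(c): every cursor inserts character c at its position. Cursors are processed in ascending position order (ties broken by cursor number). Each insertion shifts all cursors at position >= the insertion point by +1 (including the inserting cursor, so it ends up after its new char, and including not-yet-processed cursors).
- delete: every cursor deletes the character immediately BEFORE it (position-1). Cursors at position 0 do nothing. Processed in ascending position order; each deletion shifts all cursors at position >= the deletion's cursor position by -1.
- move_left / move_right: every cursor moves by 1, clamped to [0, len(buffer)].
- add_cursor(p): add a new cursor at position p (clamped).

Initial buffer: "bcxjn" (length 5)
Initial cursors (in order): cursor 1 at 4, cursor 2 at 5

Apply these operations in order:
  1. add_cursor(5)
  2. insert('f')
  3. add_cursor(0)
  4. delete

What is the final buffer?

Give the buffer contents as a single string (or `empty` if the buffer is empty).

After op 1 (add_cursor(5)): buffer="bcxjn" (len 5), cursors c1@4 c2@5 c3@5, authorship .....
After op 2 (insert('f')): buffer="bcxjfnff" (len 8), cursors c1@5 c2@8 c3@8, authorship ....1.23
After op 3 (add_cursor(0)): buffer="bcxjfnff" (len 8), cursors c4@0 c1@5 c2@8 c3@8, authorship ....1.23
After op 4 (delete): buffer="bcxjn" (len 5), cursors c4@0 c1@4 c2@5 c3@5, authorship .....

Answer: bcxjn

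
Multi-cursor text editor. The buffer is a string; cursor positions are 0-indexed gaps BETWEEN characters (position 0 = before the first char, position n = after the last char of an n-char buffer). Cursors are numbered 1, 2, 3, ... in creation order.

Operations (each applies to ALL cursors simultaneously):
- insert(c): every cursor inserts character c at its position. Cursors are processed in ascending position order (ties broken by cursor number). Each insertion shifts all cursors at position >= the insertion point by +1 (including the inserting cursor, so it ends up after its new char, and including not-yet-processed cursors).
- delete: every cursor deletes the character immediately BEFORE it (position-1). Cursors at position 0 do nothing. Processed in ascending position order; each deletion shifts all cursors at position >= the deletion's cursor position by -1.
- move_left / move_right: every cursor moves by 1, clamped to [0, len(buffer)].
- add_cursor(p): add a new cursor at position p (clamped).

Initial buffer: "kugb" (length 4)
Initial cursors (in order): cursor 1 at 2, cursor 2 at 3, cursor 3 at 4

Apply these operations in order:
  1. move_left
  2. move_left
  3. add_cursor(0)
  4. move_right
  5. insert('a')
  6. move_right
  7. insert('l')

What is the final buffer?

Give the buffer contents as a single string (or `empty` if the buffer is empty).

Answer: kaaullaglabl

Derivation:
After op 1 (move_left): buffer="kugb" (len 4), cursors c1@1 c2@2 c3@3, authorship ....
After op 2 (move_left): buffer="kugb" (len 4), cursors c1@0 c2@1 c3@2, authorship ....
After op 3 (add_cursor(0)): buffer="kugb" (len 4), cursors c1@0 c4@0 c2@1 c3@2, authorship ....
After op 4 (move_right): buffer="kugb" (len 4), cursors c1@1 c4@1 c2@2 c3@3, authorship ....
After op 5 (insert('a')): buffer="kaauagab" (len 8), cursors c1@3 c4@3 c2@5 c3@7, authorship .14.2.3.
After op 6 (move_right): buffer="kaauagab" (len 8), cursors c1@4 c4@4 c2@6 c3@8, authorship .14.2.3.
After op 7 (insert('l')): buffer="kaaullaglabl" (len 12), cursors c1@6 c4@6 c2@9 c3@12, authorship .14.142.23.3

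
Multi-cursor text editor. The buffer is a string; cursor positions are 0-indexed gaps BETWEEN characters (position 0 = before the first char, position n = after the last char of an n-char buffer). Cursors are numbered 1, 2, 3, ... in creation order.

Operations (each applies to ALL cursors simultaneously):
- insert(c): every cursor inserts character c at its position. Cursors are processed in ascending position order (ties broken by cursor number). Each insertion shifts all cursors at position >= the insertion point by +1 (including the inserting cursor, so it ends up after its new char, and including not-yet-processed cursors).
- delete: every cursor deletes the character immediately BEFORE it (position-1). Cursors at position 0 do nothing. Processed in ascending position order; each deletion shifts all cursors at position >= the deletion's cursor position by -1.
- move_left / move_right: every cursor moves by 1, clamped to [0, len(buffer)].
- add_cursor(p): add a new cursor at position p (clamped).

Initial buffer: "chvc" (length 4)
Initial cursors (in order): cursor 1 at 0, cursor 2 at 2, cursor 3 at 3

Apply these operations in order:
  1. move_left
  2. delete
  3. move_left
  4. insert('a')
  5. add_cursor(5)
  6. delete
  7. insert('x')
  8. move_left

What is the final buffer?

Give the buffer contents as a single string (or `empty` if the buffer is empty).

After op 1 (move_left): buffer="chvc" (len 4), cursors c1@0 c2@1 c3@2, authorship ....
After op 2 (delete): buffer="vc" (len 2), cursors c1@0 c2@0 c3@0, authorship ..
After op 3 (move_left): buffer="vc" (len 2), cursors c1@0 c2@0 c3@0, authorship ..
After op 4 (insert('a')): buffer="aaavc" (len 5), cursors c1@3 c2@3 c3@3, authorship 123..
After op 5 (add_cursor(5)): buffer="aaavc" (len 5), cursors c1@3 c2@3 c3@3 c4@5, authorship 123..
After op 6 (delete): buffer="v" (len 1), cursors c1@0 c2@0 c3@0 c4@1, authorship .
After op 7 (insert('x')): buffer="xxxvx" (len 5), cursors c1@3 c2@3 c3@3 c4@5, authorship 123.4
After op 8 (move_left): buffer="xxxvx" (len 5), cursors c1@2 c2@2 c3@2 c4@4, authorship 123.4

Answer: xxxvx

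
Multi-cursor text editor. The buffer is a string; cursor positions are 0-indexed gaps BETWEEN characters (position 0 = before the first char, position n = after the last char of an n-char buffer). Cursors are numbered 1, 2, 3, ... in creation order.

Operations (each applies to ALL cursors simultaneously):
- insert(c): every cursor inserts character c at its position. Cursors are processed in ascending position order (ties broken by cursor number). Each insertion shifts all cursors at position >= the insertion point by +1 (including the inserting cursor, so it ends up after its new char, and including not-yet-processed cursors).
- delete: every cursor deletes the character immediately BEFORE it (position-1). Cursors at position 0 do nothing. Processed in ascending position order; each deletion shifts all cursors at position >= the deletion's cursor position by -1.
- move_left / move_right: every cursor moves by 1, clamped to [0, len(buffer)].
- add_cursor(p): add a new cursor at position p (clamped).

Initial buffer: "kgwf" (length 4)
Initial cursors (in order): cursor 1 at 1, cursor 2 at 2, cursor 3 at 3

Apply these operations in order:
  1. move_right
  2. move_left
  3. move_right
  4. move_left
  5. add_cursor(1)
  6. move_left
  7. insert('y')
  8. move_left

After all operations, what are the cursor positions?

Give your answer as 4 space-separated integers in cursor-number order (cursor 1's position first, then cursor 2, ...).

Answer: 1 3 5 1

Derivation:
After op 1 (move_right): buffer="kgwf" (len 4), cursors c1@2 c2@3 c3@4, authorship ....
After op 2 (move_left): buffer="kgwf" (len 4), cursors c1@1 c2@2 c3@3, authorship ....
After op 3 (move_right): buffer="kgwf" (len 4), cursors c1@2 c2@3 c3@4, authorship ....
After op 4 (move_left): buffer="kgwf" (len 4), cursors c1@1 c2@2 c3@3, authorship ....
After op 5 (add_cursor(1)): buffer="kgwf" (len 4), cursors c1@1 c4@1 c2@2 c3@3, authorship ....
After op 6 (move_left): buffer="kgwf" (len 4), cursors c1@0 c4@0 c2@1 c3@2, authorship ....
After op 7 (insert('y')): buffer="yykygywf" (len 8), cursors c1@2 c4@2 c2@4 c3@6, authorship 14.2.3..
After op 8 (move_left): buffer="yykygywf" (len 8), cursors c1@1 c4@1 c2@3 c3@5, authorship 14.2.3..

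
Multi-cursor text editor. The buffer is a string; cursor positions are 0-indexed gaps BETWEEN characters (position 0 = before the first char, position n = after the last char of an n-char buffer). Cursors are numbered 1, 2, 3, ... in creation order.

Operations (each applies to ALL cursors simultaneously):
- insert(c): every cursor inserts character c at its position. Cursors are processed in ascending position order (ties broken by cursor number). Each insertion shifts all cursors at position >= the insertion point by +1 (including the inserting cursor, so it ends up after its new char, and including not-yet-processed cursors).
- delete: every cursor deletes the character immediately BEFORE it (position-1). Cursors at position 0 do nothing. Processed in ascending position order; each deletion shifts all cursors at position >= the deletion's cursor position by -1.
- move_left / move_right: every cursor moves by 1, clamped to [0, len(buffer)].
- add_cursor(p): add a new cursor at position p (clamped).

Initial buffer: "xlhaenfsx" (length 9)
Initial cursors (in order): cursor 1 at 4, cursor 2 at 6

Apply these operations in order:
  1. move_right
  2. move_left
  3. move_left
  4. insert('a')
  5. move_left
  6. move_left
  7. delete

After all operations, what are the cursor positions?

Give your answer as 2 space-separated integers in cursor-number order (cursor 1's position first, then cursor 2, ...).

Answer: 1 3

Derivation:
After op 1 (move_right): buffer="xlhaenfsx" (len 9), cursors c1@5 c2@7, authorship .........
After op 2 (move_left): buffer="xlhaenfsx" (len 9), cursors c1@4 c2@6, authorship .........
After op 3 (move_left): buffer="xlhaenfsx" (len 9), cursors c1@3 c2@5, authorship .........
After op 4 (insert('a')): buffer="xlhaaeanfsx" (len 11), cursors c1@4 c2@7, authorship ...1..2....
After op 5 (move_left): buffer="xlhaaeanfsx" (len 11), cursors c1@3 c2@6, authorship ...1..2....
After op 6 (move_left): buffer="xlhaaeanfsx" (len 11), cursors c1@2 c2@5, authorship ...1..2....
After op 7 (delete): buffer="xhaeanfsx" (len 9), cursors c1@1 c2@3, authorship ..1.2....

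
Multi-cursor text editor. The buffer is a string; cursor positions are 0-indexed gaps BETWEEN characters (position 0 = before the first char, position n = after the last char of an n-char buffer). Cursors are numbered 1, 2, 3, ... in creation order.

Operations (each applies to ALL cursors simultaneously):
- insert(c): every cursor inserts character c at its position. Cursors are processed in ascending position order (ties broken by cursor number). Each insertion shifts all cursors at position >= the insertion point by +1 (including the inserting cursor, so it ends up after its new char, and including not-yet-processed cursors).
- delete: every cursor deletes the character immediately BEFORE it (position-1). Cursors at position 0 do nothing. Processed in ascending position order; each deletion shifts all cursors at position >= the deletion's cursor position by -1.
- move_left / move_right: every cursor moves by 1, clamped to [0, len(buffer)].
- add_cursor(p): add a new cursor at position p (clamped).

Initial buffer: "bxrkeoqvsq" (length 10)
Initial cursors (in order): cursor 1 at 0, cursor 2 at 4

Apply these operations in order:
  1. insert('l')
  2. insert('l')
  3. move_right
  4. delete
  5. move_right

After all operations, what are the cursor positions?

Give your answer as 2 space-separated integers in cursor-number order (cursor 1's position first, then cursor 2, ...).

After op 1 (insert('l')): buffer="lbxrkleoqvsq" (len 12), cursors c1@1 c2@6, authorship 1....2......
After op 2 (insert('l')): buffer="llbxrklleoqvsq" (len 14), cursors c1@2 c2@8, authorship 11....22......
After op 3 (move_right): buffer="llbxrklleoqvsq" (len 14), cursors c1@3 c2@9, authorship 11....22......
After op 4 (delete): buffer="llxrklloqvsq" (len 12), cursors c1@2 c2@7, authorship 11...22.....
After op 5 (move_right): buffer="llxrklloqvsq" (len 12), cursors c1@3 c2@8, authorship 11...22.....

Answer: 3 8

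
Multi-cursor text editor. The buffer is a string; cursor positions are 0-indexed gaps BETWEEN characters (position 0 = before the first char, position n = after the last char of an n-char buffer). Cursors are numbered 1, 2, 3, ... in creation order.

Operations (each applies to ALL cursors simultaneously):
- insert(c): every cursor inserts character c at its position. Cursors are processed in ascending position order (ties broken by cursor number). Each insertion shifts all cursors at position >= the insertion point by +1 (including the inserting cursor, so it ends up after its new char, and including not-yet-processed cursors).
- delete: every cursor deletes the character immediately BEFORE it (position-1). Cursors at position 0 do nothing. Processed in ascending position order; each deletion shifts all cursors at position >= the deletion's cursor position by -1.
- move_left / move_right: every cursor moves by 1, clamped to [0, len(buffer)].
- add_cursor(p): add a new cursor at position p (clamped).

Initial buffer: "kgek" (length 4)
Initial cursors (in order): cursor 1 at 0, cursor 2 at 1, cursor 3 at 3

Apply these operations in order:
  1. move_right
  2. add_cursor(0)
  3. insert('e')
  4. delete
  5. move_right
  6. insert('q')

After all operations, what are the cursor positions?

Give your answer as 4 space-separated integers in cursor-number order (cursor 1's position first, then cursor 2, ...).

After op 1 (move_right): buffer="kgek" (len 4), cursors c1@1 c2@2 c3@4, authorship ....
After op 2 (add_cursor(0)): buffer="kgek" (len 4), cursors c4@0 c1@1 c2@2 c3@4, authorship ....
After op 3 (insert('e')): buffer="ekegeeke" (len 8), cursors c4@1 c1@3 c2@5 c3@8, authorship 4.1.2..3
After op 4 (delete): buffer="kgek" (len 4), cursors c4@0 c1@1 c2@2 c3@4, authorship ....
After op 5 (move_right): buffer="kgek" (len 4), cursors c4@1 c1@2 c2@3 c3@4, authorship ....
After op 6 (insert('q')): buffer="kqgqeqkq" (len 8), cursors c4@2 c1@4 c2@6 c3@8, authorship .4.1.2.3

Answer: 4 6 8 2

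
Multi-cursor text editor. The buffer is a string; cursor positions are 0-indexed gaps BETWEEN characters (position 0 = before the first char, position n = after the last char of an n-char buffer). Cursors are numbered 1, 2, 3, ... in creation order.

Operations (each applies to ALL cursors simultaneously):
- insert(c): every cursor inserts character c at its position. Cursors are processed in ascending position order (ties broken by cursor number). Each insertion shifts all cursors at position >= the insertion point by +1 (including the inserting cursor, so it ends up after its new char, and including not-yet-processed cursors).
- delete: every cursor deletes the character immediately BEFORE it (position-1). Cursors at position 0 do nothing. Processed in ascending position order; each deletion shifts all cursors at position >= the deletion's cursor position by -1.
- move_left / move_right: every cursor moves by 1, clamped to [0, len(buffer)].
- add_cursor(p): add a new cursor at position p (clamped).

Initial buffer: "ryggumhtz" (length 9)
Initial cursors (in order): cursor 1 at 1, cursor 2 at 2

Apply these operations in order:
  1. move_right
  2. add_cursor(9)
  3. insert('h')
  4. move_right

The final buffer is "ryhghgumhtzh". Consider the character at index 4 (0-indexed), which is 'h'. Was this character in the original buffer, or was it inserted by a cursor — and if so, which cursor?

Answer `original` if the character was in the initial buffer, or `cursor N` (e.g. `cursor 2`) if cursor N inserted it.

Answer: cursor 2

Derivation:
After op 1 (move_right): buffer="ryggumhtz" (len 9), cursors c1@2 c2@3, authorship .........
After op 2 (add_cursor(9)): buffer="ryggumhtz" (len 9), cursors c1@2 c2@3 c3@9, authorship .........
After op 3 (insert('h')): buffer="ryhghgumhtzh" (len 12), cursors c1@3 c2@5 c3@12, authorship ..1.2......3
After op 4 (move_right): buffer="ryhghgumhtzh" (len 12), cursors c1@4 c2@6 c3@12, authorship ..1.2......3
Authorship (.=original, N=cursor N): . . 1 . 2 . . . . . . 3
Index 4: author = 2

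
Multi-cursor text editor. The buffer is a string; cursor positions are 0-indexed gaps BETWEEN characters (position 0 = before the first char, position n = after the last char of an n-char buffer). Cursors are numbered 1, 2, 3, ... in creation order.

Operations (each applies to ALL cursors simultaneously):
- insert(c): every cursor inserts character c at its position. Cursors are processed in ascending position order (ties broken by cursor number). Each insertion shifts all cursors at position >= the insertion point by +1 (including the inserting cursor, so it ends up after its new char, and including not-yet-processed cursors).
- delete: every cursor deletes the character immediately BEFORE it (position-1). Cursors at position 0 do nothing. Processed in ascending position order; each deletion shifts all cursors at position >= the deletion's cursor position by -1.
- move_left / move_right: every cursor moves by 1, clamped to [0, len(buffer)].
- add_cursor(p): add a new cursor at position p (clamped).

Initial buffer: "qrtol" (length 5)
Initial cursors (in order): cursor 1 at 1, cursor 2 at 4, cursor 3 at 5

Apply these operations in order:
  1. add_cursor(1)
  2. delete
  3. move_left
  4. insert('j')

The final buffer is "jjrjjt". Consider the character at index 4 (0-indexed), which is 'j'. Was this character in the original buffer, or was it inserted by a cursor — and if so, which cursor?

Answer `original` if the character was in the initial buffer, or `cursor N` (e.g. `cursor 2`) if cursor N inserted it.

Answer: cursor 3

Derivation:
After op 1 (add_cursor(1)): buffer="qrtol" (len 5), cursors c1@1 c4@1 c2@4 c3@5, authorship .....
After op 2 (delete): buffer="rt" (len 2), cursors c1@0 c4@0 c2@2 c3@2, authorship ..
After op 3 (move_left): buffer="rt" (len 2), cursors c1@0 c4@0 c2@1 c3@1, authorship ..
After op 4 (insert('j')): buffer="jjrjjt" (len 6), cursors c1@2 c4@2 c2@5 c3@5, authorship 14.23.
Authorship (.=original, N=cursor N): 1 4 . 2 3 .
Index 4: author = 3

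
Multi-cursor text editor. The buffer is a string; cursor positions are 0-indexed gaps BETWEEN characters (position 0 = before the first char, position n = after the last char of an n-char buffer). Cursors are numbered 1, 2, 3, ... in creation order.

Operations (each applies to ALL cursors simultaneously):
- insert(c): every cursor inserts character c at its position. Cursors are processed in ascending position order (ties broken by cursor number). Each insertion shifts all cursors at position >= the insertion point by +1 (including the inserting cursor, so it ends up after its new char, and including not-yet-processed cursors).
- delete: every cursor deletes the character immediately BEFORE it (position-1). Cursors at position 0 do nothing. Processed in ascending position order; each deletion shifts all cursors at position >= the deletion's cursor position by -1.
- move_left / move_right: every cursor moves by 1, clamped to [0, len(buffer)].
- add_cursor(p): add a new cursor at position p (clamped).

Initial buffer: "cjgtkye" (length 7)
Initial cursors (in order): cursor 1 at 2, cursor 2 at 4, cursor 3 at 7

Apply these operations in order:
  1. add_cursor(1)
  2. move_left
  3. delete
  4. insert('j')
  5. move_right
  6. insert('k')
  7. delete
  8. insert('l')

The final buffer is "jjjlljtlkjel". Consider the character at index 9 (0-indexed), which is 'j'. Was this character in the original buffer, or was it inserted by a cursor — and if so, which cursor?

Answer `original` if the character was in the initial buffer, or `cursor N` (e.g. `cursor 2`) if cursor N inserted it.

Answer: cursor 3

Derivation:
After op 1 (add_cursor(1)): buffer="cjgtkye" (len 7), cursors c4@1 c1@2 c2@4 c3@7, authorship .......
After op 2 (move_left): buffer="cjgtkye" (len 7), cursors c4@0 c1@1 c2@3 c3@6, authorship .......
After op 3 (delete): buffer="jtke" (len 4), cursors c1@0 c4@0 c2@1 c3@3, authorship ....
After op 4 (insert('j')): buffer="jjjjtkje" (len 8), cursors c1@2 c4@2 c2@4 c3@7, authorship 14.2..3.
After op 5 (move_right): buffer="jjjjtkje" (len 8), cursors c1@3 c4@3 c2@5 c3@8, authorship 14.2..3.
After op 6 (insert('k')): buffer="jjjkkjtkkjek" (len 12), cursors c1@5 c4@5 c2@8 c3@12, authorship 14.142.2.3.3
After op 7 (delete): buffer="jjjjtkje" (len 8), cursors c1@3 c4@3 c2@5 c3@8, authorship 14.2..3.
After op 8 (insert('l')): buffer="jjjlljtlkjel" (len 12), cursors c1@5 c4@5 c2@8 c3@12, authorship 14.142.2.3.3
Authorship (.=original, N=cursor N): 1 4 . 1 4 2 . 2 . 3 . 3
Index 9: author = 3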